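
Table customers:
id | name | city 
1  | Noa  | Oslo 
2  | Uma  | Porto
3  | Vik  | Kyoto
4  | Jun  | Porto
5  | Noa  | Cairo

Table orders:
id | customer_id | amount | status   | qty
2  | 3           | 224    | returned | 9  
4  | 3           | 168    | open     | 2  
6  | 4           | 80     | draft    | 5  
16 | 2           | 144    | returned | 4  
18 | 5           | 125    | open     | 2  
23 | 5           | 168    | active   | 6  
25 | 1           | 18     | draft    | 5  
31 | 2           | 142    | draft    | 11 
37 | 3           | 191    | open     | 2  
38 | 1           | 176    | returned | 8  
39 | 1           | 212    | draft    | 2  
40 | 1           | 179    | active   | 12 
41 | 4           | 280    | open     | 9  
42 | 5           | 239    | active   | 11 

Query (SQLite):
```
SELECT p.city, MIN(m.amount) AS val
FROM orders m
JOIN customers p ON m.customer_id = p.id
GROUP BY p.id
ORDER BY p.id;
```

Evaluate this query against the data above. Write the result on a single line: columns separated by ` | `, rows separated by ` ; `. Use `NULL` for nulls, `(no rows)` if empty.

Oslo | 18 ; Porto | 142 ; Kyoto | 168 ; Porto | 80 ; Cairo | 125

Join each orders row to its customers via customer_id.
Group joined rows by customers.id; compute MIN(m.amount) per group.
  1: ids {25, 38, 39, 40} → MIN(m.amount)=18
  2: ids {16, 31} → MIN(m.amount)=142
  3: ids {2, 4, 37} → MIN(m.amount)=168
  4: ids {6, 41} → MIN(m.amount)=80
  5: ids {18, 23, 42} → MIN(m.amount)=125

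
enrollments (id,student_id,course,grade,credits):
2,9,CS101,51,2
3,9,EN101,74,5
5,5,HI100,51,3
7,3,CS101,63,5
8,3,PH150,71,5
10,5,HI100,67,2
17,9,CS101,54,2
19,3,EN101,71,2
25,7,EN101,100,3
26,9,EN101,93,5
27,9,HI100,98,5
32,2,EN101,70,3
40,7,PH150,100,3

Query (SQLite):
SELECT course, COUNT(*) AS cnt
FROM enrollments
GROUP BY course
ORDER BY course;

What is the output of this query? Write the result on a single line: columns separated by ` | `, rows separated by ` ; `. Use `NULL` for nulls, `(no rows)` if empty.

CS101 | 3 ; EN101 | 5 ; HI100 | 3 ; PH150 | 2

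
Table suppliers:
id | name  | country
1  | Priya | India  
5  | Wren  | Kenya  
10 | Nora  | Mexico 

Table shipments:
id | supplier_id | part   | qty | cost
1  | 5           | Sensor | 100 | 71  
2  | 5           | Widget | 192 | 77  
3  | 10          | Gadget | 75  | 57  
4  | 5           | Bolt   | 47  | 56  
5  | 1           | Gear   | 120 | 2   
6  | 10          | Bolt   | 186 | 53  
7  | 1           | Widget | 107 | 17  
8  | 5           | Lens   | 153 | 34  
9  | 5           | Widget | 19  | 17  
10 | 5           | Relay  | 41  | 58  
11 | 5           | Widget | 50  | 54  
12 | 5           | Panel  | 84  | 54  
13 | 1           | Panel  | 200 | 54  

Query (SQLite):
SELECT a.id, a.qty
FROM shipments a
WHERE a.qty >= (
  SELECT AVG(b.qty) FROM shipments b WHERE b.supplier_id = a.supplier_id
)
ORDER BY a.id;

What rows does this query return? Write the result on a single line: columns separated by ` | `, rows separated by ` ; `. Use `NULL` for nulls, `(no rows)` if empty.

1 | 100 ; 2 | 192 ; 6 | 186 ; 8 | 153 ; 13 | 200

For each shipments row a, compute AVG(qty) over rows sharing a.supplier_id.
Keep row a if a.qty >= that per-group AVG.
  supplier_id=1: AVG(qty) = 142.333333
  supplier_id=5: AVG(qty) = 85.75
  supplier_id=10: AVG(qty) = 130.5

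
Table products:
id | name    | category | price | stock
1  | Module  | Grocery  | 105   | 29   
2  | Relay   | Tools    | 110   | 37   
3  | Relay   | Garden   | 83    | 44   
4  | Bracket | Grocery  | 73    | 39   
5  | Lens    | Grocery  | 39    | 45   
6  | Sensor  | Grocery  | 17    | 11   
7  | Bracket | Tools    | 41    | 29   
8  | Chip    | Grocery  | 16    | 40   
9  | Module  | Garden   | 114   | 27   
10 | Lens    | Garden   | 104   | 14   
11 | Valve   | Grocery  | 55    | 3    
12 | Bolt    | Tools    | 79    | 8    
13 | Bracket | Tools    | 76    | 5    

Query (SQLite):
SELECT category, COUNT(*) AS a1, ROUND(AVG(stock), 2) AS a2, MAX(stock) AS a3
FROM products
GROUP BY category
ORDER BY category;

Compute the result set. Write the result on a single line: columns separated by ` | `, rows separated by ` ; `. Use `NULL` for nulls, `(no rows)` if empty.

Garden | 3 | 28.33 | 44 ; Grocery | 6 | 27.83 | 45 ; Tools | 4 | 19.75 | 37

Group products by category.
Per group compute: COUNT(*), ROUND(AVG(stock), 2), MAX(stock).
  Garden: ids {3, 9, 10} → COUNT(*)=3, ROUND(AVG(stock), 2)=28.33, MAX(stock)=44
  Grocery: ids {1, 4, 5, 6, 8, 11} → COUNT(*)=6, ROUND(AVG(stock), 2)=27.83, MAX(stock)=45
  Tools: ids {2, 7, 12, 13} → COUNT(*)=4, ROUND(AVG(stock), 2)=19.75, MAX(stock)=37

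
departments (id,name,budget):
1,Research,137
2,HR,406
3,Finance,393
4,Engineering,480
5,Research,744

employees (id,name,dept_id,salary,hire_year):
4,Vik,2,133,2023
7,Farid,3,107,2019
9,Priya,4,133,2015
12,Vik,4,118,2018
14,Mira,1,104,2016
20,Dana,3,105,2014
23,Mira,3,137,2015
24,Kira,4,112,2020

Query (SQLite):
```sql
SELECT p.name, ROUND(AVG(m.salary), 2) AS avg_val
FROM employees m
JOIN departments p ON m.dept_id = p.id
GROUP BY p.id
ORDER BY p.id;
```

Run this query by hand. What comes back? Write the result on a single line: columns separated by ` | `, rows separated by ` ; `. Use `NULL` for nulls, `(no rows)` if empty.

Join each employees row to its departments via dept_id.
Group joined rows by departments.id; compute ROUND(AVG(m.salary), 2) per group.
  1: ids {14} → ROUND(AVG(m.salary), 2)=104
  2: ids {4} → ROUND(AVG(m.salary), 2)=133
  3: ids {7, 20, 23} → ROUND(AVG(m.salary), 2)=116.33
  4: ids {9, 12, 24} → ROUND(AVG(m.salary), 2)=121

Research | 104 ; HR | 133 ; Finance | 116.33 ; Engineering | 121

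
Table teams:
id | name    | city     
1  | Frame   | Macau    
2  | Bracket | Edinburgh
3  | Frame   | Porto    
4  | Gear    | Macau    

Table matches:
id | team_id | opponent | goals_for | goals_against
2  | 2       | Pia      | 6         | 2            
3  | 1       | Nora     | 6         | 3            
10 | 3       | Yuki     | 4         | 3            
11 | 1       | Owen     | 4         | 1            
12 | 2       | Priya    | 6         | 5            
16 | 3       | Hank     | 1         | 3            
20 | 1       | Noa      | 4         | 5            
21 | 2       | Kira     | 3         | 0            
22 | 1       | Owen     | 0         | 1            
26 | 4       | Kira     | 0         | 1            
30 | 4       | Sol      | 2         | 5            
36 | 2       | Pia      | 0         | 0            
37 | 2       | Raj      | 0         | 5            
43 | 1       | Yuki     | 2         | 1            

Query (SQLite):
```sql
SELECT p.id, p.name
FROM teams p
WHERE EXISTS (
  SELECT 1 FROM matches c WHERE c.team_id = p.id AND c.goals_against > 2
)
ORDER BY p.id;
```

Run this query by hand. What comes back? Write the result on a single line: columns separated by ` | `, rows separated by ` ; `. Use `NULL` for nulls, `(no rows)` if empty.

1 | Frame ; 2 | Bracket ; 3 | Frame ; 4 | Gear

For each teams row, check whether any matches with matching team_id has goals_against > 2.
Keep rows where that is true.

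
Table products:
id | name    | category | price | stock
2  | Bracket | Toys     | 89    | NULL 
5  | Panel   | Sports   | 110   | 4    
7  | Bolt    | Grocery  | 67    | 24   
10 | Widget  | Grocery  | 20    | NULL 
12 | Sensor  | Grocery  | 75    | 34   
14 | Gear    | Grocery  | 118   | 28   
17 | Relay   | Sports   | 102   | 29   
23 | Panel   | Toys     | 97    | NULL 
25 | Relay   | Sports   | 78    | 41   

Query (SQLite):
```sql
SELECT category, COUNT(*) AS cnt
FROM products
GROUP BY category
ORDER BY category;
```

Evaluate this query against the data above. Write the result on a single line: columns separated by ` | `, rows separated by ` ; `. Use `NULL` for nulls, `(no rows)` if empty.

Partition products by category; compute COUNT(*) within each group.
  Grocery: ids {7, 10, 12, 14} → COUNT(*)=4
  Sports: ids {5, 17, 25} → COUNT(*)=3
  Toys: ids {2, 23} → COUNT(*)=2

Grocery | 4 ; Sports | 3 ; Toys | 2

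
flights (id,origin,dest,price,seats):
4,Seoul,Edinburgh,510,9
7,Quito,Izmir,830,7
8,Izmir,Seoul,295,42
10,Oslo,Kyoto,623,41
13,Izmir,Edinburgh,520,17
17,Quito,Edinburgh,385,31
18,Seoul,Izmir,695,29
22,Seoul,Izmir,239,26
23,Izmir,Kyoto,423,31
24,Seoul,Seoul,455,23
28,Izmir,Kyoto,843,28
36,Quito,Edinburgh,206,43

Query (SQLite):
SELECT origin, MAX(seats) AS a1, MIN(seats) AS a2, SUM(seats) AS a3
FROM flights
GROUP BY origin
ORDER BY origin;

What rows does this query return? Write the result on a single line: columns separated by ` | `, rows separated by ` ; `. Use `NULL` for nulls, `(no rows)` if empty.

Izmir | 42 | 17 | 118 ; Oslo | 41 | 41 | 41 ; Quito | 43 | 7 | 81 ; Seoul | 29 | 9 | 87

Group flights by origin.
Per group compute: MAX(seats), MIN(seats), SUM(seats).
  Izmir: ids {8, 13, 23, 28} → MAX(seats)=42, MIN(seats)=17, SUM(seats)=118
  Oslo: ids {10} → MAX(seats)=41, MIN(seats)=41, SUM(seats)=41
  Quito: ids {7, 17, 36} → MAX(seats)=43, MIN(seats)=7, SUM(seats)=81
  Seoul: ids {4, 18, 22, 24} → MAX(seats)=29, MIN(seats)=9, SUM(seats)=87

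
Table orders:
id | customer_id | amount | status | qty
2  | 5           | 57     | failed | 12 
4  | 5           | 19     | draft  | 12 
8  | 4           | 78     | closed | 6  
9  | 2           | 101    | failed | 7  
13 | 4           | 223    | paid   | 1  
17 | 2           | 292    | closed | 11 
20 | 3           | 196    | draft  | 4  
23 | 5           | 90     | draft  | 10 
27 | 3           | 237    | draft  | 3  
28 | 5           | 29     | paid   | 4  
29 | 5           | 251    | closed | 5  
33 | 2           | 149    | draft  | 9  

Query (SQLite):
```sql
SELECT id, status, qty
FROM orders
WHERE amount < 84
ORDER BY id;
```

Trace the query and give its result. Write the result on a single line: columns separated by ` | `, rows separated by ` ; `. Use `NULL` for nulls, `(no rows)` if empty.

2 | failed | 12 ; 4 | draft | 12 ; 8 | closed | 6 ; 28 | paid | 4

amount < 84: ids {2, 4, 8, 28}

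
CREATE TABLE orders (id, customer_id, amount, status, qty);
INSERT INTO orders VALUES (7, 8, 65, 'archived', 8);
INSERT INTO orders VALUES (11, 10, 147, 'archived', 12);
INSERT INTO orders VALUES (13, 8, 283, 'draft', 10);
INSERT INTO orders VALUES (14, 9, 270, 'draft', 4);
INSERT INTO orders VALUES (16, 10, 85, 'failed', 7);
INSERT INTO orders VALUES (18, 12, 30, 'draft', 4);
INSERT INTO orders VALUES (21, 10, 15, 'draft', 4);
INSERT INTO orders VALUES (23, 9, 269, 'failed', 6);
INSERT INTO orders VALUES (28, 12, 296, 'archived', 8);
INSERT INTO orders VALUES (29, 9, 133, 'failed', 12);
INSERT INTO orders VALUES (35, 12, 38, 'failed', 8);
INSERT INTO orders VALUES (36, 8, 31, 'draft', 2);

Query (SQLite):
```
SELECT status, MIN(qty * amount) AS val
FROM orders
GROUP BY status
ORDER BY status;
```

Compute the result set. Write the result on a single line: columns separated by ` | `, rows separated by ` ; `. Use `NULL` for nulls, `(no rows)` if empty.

For each row compute qty * amount.
Group by status; take MIN of the expression per group.
  archived: ids {7, 11, 28} → MIN(qty * amount)=520
  draft: ids {13, 14, 18, 21, 36} → MIN(qty * amount)=60
  failed: ids {16, 23, 29, 35} → MIN(qty * amount)=304

archived | 520 ; draft | 60 ; failed | 304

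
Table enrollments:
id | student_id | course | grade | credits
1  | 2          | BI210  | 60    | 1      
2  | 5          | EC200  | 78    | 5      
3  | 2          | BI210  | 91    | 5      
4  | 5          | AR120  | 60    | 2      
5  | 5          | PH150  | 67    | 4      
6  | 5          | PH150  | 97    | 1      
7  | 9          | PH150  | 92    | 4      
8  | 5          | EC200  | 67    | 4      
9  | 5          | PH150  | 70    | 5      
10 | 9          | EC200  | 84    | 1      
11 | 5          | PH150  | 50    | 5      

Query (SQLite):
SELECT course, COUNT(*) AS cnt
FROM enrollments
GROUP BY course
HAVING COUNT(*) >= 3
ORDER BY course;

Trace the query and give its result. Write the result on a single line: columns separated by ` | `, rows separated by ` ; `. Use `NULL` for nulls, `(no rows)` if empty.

EC200 | 3 ; PH150 | 5

Partition enrollments by course; compute COUNT(*) within each group.
HAVING: keep groups with count ≥ 3.
  AR120: ids {4} → COUNT(*)=1
  BI210: ids {1, 3} → COUNT(*)=2
  EC200: ids {2, 8, 10} → COUNT(*)=3
  PH150: ids {5, 6, 7, 9, 11} → COUNT(*)=5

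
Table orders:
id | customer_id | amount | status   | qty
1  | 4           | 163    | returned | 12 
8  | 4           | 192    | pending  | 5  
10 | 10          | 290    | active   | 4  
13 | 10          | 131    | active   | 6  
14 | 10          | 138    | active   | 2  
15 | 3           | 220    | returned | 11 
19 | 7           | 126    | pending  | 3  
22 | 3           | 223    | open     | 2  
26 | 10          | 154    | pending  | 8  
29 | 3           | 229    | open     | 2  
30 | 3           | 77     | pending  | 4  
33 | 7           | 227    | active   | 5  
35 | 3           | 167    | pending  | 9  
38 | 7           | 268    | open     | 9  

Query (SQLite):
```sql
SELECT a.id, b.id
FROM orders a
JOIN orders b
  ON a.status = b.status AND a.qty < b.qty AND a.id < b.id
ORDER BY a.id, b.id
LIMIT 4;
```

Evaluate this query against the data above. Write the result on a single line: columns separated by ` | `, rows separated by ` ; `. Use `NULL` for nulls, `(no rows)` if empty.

Pairs (a,b) with same status, a.qty < b.qty, a.id < b.id.
status groups: active:{10,13,14,33} open:{22,29,38} pending:{8,19,26,30,35} returned:{1,15}
Ordered by (a.id, b.id); first 4.

8 | 26 ; 8 | 35 ; 10 | 13 ; 10 | 33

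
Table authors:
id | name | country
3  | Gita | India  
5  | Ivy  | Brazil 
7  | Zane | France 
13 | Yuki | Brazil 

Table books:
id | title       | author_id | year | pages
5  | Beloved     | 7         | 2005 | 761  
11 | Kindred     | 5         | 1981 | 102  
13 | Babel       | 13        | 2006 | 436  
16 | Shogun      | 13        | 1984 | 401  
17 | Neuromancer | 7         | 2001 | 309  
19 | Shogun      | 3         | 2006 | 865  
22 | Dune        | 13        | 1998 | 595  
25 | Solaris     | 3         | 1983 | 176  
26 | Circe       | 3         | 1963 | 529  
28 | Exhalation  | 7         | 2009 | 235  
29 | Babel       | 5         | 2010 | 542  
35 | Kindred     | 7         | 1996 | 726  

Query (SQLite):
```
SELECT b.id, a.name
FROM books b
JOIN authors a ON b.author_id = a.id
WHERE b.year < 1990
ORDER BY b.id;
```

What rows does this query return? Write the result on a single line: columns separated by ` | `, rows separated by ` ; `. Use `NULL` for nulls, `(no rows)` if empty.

11 | Ivy ; 16 | Yuki ; 25 | Gita ; 26 | Gita

Each books row matches the authors row where author_id = authors.id.
Then keep rows with b.year < 1990.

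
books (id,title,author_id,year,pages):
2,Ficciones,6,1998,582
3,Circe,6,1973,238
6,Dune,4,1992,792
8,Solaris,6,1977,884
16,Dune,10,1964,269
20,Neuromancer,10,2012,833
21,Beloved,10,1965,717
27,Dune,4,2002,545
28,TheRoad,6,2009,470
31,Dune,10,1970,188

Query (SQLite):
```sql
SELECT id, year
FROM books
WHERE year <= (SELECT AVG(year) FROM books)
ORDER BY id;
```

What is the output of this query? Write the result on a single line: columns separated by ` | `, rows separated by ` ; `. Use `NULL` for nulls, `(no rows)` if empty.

Scalar subquery: AVG(year) over all books rows = 1986.2.
Keep rows where year <= that value.

3 | 1973 ; 8 | 1977 ; 16 | 1964 ; 21 | 1965 ; 31 | 1970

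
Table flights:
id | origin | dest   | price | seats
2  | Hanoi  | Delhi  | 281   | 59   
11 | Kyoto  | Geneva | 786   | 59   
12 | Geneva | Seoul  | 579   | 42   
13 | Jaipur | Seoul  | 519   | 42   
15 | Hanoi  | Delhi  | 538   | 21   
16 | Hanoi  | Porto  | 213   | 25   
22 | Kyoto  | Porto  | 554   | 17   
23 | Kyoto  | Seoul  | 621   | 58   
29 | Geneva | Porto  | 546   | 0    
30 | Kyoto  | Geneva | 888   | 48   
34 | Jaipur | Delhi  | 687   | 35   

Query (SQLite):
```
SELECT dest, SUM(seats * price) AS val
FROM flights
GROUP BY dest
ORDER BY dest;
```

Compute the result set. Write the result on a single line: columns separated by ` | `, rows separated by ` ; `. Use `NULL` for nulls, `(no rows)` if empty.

For each row compute seats * price.
Group by dest; take SUM of the expression per group.
  Delhi: ids {2, 15, 34} → SUM(seats * price)=51922
  Geneva: ids {11, 30} → SUM(seats * price)=88998
  Porto: ids {16, 22, 29} → SUM(seats * price)=14743
  Seoul: ids {12, 13, 23} → SUM(seats * price)=82134

Delhi | 51922 ; Geneva | 88998 ; Porto | 14743 ; Seoul | 82134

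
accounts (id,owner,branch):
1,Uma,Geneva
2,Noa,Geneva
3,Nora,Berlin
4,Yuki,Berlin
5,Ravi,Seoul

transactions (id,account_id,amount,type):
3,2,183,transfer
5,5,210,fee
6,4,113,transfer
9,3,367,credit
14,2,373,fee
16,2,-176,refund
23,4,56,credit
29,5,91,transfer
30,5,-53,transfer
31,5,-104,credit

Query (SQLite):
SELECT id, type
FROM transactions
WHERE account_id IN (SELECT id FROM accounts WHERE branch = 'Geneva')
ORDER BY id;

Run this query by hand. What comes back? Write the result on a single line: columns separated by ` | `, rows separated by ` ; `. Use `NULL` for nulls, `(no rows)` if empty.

Inner query: accounts.id where branch = 'Geneva'.
Outer: keep transactions rows whose account_id is in that set.
Inner query → {1, 2}

3 | transfer ; 14 | fee ; 16 | refund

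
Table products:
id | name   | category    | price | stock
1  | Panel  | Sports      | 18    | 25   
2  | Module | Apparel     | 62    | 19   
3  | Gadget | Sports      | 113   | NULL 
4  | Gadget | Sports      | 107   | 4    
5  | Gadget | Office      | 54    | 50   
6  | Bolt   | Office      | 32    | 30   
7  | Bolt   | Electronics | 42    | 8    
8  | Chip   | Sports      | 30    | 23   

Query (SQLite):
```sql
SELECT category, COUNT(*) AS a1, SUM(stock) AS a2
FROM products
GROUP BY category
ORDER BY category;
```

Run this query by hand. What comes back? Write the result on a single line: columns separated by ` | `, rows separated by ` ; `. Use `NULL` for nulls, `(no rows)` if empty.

Group products by category.
Per group compute: COUNT(*), SUM(stock).
  Apparel: ids {2} → COUNT(*)=1, SUM(stock)=19
  Electronics: ids {7} → COUNT(*)=1, SUM(stock)=8
  Office: ids {5, 6} → COUNT(*)=2, SUM(stock)=80
  Sports: ids {1, 3, 4, 8} → COUNT(*)=4, SUM(stock)=52

Apparel | 1 | 19 ; Electronics | 1 | 8 ; Office | 2 | 80 ; Sports | 4 | 52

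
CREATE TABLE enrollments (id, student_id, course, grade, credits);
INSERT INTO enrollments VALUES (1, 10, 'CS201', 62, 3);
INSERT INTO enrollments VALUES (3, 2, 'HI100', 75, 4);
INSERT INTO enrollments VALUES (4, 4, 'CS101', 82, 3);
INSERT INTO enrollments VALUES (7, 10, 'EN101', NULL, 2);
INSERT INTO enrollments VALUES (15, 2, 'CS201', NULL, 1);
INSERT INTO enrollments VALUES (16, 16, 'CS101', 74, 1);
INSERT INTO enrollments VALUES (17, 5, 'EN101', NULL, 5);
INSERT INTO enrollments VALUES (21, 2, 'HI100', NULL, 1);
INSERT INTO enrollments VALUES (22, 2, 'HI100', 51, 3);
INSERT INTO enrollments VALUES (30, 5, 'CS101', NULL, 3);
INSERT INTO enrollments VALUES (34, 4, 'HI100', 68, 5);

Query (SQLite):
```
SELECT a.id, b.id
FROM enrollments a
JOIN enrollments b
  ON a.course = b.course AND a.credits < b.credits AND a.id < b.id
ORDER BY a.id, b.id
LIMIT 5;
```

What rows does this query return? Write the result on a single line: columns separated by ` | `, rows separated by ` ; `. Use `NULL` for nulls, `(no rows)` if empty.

Pairs (a,b) with same course, a.credits < b.credits, a.id < b.id.
course groups: CS101:{4,16,30} CS201:{1,15} EN101:{7,17} HI100:{3,21,22,34}
Ordered by (a.id, b.id); first 5.

3 | 34 ; 7 | 17 ; 16 | 30 ; 21 | 22 ; 21 | 34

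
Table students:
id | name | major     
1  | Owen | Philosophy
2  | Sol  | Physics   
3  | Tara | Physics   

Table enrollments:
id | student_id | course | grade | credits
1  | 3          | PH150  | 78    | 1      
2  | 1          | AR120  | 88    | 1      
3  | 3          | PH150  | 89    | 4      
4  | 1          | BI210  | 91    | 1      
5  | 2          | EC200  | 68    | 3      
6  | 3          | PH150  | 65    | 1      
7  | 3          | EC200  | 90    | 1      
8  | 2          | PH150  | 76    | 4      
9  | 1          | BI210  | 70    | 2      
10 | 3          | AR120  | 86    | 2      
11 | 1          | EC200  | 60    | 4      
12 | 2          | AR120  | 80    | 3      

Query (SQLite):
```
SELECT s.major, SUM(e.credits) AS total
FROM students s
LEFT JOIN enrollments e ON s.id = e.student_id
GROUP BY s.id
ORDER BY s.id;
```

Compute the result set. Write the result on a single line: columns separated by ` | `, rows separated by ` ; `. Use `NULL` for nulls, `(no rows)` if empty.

Philosophy | 8 ; Physics | 10 ; Physics | 9

LEFT JOIN keeps every students row; unmatched ones get NULL for enrollments columns.
Group by students.id and compute SUM(e.credits). SUM over an all-NULL group is NULL.
  1: ids {2, 4, 9, 11} → SUM(e.credits)=8
  2: ids {5, 8, 12} → SUM(e.credits)=10
  3: ids {1, 3, 6, 7, 10} → SUM(e.credits)=9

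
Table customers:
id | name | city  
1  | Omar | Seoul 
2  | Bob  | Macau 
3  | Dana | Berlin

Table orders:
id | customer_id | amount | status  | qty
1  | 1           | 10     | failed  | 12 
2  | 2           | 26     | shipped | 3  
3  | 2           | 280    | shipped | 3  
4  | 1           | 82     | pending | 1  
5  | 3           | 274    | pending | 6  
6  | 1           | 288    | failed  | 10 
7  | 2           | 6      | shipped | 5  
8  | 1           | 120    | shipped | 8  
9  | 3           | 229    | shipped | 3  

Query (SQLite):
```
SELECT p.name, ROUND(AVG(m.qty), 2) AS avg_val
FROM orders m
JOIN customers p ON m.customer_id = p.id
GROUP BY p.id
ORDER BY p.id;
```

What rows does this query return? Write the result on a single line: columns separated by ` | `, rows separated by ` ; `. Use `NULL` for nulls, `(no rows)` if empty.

Join each orders row to its customers via customer_id.
Group joined rows by customers.id; compute ROUND(AVG(m.qty), 2) per group.
  1: ids {1, 4, 6, 8} → ROUND(AVG(m.qty), 2)=7.75
  2: ids {2, 3, 7} → ROUND(AVG(m.qty), 2)=3.67
  3: ids {5, 9} → ROUND(AVG(m.qty), 2)=4.5

Omar | 7.75 ; Bob | 3.67 ; Dana | 4.5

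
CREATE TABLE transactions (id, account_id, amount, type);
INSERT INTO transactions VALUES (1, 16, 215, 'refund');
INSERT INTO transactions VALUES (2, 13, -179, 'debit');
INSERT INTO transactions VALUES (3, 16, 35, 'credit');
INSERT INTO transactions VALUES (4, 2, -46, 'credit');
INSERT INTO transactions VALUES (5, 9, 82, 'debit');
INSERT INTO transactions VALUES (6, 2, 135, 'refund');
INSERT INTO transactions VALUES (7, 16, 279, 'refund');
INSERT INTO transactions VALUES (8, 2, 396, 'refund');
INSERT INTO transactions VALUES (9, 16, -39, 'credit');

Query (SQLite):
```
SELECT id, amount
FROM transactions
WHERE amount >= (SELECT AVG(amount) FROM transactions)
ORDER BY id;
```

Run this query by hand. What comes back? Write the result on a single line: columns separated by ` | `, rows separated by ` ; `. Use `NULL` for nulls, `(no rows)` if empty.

Scalar subquery: AVG(amount) over all transactions rows = 97.555556 (≈; comparison uses full precision).
Keep rows where amount >= that value.

1 | 215 ; 6 | 135 ; 7 | 279 ; 8 | 396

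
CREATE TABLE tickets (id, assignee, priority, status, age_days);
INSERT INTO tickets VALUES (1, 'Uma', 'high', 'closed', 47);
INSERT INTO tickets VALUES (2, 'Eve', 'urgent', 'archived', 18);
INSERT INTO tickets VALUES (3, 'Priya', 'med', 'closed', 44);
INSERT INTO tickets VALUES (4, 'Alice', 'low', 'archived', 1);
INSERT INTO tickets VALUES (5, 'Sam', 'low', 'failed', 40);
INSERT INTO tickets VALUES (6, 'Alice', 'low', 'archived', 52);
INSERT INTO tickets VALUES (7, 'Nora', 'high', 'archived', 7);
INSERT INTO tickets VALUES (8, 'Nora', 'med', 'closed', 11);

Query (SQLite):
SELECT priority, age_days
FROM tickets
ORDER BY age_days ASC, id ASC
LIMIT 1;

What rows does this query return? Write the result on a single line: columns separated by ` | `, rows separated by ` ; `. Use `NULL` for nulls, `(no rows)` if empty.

Sort by age_days asc, tiebreak id asc: (1, id=4), (7, id=7), (11, id=8), (18, id=2) …. Take first 1.

low | 1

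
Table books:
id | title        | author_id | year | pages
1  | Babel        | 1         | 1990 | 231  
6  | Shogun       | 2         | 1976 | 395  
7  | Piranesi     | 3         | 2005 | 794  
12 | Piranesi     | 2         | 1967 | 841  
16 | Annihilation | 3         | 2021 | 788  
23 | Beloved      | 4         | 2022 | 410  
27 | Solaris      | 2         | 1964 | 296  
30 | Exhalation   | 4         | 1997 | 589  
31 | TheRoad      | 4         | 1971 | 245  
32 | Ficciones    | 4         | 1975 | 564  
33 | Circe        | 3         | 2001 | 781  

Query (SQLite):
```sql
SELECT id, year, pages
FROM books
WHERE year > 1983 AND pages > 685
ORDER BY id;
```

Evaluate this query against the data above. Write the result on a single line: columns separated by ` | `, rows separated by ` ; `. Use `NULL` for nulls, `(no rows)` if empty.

7 | 2005 | 794 ; 16 | 2021 | 788 ; 33 | 2001 | 781

year > 1983: ids {1, 7, 16, 23, 30, 33}
pages > 685: ids {7, 12, 16, 33}
Combine with AND.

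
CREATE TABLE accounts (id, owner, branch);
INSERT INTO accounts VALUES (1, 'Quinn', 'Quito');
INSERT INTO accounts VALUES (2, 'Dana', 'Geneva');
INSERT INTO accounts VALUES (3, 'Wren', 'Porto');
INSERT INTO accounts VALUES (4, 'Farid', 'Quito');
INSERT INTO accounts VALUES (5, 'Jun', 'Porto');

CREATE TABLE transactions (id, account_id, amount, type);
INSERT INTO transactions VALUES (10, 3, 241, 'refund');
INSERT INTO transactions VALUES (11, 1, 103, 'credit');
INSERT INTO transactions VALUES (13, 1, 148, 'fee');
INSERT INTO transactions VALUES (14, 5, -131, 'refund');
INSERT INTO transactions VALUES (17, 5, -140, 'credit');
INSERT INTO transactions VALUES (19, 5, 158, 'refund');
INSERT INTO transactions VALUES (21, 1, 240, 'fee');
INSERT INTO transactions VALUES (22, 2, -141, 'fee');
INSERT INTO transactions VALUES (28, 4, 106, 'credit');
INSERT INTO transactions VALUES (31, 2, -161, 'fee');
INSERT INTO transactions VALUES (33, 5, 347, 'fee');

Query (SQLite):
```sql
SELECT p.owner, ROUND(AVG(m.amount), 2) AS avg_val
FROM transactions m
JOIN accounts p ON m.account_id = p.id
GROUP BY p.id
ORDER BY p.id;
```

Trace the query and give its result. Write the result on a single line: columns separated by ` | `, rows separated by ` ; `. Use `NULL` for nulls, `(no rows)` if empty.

Quinn | 163.67 ; Dana | -151 ; Wren | 241 ; Farid | 106 ; Jun | 58.5

Join each transactions row to its accounts via account_id.
Group joined rows by accounts.id; compute ROUND(AVG(m.amount), 2) per group.
  1: ids {11, 13, 21} → ROUND(AVG(m.amount), 2)=163.67
  2: ids {22, 31} → ROUND(AVG(m.amount), 2)=-151
  3: ids {10} → ROUND(AVG(m.amount), 2)=241
  4: ids {28} → ROUND(AVG(m.amount), 2)=106
  5: ids {14, 17, 19, 33} → ROUND(AVG(m.amount), 2)=58.5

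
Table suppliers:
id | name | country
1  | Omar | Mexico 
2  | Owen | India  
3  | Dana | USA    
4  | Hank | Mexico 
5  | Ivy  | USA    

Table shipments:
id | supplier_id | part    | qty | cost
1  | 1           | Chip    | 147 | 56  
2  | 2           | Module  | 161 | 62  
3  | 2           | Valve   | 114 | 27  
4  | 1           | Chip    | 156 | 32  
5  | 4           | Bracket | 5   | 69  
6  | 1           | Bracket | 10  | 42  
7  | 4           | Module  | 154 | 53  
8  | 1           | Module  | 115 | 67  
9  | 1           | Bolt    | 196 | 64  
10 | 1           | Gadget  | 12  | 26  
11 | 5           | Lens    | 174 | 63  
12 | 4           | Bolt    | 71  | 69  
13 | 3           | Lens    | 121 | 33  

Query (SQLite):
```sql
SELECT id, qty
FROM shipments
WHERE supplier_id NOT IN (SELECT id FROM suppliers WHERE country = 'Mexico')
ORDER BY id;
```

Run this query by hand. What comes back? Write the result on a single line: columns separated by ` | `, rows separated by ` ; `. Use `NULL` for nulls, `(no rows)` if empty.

2 | 161 ; 3 | 114 ; 11 | 174 ; 13 | 121

Inner query: suppliers.id where country = 'Mexico'.
Outer: keep shipments rows whose supplier_id is not in that set.
Inner query → {1, 4}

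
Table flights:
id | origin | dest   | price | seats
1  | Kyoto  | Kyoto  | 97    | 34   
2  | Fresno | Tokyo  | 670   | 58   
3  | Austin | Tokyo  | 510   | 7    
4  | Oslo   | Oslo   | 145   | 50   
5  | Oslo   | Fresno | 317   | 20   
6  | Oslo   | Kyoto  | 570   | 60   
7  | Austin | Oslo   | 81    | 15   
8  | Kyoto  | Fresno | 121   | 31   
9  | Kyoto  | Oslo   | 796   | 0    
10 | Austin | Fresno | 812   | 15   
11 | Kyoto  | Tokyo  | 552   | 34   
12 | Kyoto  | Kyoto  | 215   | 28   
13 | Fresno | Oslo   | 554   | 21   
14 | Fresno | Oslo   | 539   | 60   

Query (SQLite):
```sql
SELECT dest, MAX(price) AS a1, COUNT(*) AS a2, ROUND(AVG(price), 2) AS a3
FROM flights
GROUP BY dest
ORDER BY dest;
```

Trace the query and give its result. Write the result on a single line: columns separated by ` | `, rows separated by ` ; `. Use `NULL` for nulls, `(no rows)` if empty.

Fresno | 812 | 3 | 416.67 ; Kyoto | 570 | 3 | 294 ; Oslo | 796 | 5 | 423 ; Tokyo | 670 | 3 | 577.33

Group flights by dest.
Per group compute: MAX(price), COUNT(*), ROUND(AVG(price), 2).
  Fresno: ids {5, 8, 10} → MAX(price)=812, COUNT(*)=3, ROUND(AVG(price), 2)=416.67
  Kyoto: ids {1, 6, 12} → MAX(price)=570, COUNT(*)=3, ROUND(AVG(price), 2)=294
  Oslo: ids {4, 7, 9, 13, 14} → MAX(price)=796, COUNT(*)=5, ROUND(AVG(price), 2)=423
  Tokyo: ids {2, 3, 11} → MAX(price)=670, COUNT(*)=3, ROUND(AVG(price), 2)=577.33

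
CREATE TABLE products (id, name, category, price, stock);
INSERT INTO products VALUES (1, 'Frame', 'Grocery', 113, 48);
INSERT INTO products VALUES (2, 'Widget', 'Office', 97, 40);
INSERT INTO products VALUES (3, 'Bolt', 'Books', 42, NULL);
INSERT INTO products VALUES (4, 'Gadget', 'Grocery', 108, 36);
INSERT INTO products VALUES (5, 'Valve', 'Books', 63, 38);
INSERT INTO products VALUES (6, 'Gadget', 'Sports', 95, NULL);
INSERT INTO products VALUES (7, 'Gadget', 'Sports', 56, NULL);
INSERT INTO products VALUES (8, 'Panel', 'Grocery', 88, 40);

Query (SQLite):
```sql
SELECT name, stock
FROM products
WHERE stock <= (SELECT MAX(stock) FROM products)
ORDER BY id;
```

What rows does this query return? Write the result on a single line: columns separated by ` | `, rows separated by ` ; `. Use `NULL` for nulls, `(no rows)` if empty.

Frame | 48 ; Widget | 40 ; Gadget | 36 ; Valve | 38 ; Panel | 40

Scalar subquery: MAX(stock) over all products rows = 48.
Keep rows where stock <= that value.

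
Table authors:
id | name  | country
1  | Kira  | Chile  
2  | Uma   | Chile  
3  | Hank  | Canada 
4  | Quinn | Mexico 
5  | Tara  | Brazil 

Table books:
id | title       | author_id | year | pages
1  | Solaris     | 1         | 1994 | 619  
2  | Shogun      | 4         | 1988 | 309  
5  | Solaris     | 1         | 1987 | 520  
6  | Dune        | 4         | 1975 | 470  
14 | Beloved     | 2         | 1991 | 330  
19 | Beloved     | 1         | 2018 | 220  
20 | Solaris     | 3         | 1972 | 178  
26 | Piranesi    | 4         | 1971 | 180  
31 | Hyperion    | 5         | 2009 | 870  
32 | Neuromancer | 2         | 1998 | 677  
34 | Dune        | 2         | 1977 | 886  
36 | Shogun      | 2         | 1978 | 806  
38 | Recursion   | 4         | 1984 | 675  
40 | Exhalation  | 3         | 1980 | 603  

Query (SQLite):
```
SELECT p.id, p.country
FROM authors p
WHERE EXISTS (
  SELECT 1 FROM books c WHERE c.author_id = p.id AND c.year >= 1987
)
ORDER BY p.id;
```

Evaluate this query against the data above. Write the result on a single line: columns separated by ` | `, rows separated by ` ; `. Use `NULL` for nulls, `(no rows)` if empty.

1 | Chile ; 2 | Chile ; 4 | Mexico ; 5 | Brazil

For each authors row, check whether any books with matching author_id has year >= 1987.
Keep rows where that is true.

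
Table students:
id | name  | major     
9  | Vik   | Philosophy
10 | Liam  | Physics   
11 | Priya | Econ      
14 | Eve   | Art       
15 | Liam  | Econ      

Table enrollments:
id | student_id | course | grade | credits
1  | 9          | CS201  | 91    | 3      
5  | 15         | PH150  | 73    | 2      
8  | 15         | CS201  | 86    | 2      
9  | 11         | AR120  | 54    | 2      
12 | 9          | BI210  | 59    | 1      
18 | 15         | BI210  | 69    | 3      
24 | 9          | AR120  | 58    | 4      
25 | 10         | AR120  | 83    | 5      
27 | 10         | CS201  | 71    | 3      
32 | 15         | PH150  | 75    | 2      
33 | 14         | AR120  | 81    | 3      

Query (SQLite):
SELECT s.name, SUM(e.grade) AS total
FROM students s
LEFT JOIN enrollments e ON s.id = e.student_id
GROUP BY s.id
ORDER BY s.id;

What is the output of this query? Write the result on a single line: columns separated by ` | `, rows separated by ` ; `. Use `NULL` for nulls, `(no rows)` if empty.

Vik | 208 ; Liam | 154 ; Priya | 54 ; Eve | 81 ; Liam | 303

LEFT JOIN keeps every students row; unmatched ones get NULL for enrollments columns.
Group by students.id and compute SUM(e.grade). SUM over an all-NULL group is NULL.
  9: ids {1, 12, 24} → SUM(e.grade)=208
  10: ids {25, 27} → SUM(e.grade)=154
  11: ids {9} → SUM(e.grade)=54
  14: ids {33} → SUM(e.grade)=81
  15: ids {5, 8, 18, 32} → SUM(e.grade)=303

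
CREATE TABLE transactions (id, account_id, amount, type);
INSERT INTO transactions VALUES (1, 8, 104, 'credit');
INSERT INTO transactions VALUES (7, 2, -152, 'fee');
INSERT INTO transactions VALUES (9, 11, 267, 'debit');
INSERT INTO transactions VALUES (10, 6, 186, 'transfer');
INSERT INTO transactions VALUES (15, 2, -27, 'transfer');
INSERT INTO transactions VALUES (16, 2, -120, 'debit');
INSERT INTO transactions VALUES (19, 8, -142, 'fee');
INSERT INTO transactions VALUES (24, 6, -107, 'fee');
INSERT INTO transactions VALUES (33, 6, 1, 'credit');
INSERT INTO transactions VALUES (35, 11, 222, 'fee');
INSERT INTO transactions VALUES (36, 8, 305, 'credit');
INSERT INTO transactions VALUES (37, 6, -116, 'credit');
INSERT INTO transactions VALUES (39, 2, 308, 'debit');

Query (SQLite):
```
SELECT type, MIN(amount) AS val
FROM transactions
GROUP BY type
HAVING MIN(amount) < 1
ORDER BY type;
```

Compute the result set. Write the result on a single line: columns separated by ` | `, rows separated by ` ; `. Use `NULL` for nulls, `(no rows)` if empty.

Partition transactions by type; compute MIN(amount) within each group.
HAVING: keep groups where MIN(amount) < 1.
  credit: ids {1, 33, 36, 37} → MIN(amount)=-116
  debit: ids {9, 16, 39} → MIN(amount)=-120
  fee: ids {7, 19, 24, 35} → MIN(amount)=-152
  transfer: ids {10, 15} → MIN(amount)=-27

credit | -116 ; debit | -120 ; fee | -152 ; transfer | -27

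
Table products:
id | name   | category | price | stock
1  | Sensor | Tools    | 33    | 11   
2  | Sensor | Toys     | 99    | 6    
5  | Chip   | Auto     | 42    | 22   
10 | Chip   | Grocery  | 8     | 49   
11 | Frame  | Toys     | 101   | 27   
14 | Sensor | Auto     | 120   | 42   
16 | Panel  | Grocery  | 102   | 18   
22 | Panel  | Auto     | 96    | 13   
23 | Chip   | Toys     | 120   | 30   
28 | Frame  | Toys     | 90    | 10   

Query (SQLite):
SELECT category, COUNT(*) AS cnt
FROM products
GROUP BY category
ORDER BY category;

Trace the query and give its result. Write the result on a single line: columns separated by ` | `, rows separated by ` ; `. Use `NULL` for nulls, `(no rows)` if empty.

Auto | 3 ; Grocery | 2 ; Tools | 1 ; Toys | 4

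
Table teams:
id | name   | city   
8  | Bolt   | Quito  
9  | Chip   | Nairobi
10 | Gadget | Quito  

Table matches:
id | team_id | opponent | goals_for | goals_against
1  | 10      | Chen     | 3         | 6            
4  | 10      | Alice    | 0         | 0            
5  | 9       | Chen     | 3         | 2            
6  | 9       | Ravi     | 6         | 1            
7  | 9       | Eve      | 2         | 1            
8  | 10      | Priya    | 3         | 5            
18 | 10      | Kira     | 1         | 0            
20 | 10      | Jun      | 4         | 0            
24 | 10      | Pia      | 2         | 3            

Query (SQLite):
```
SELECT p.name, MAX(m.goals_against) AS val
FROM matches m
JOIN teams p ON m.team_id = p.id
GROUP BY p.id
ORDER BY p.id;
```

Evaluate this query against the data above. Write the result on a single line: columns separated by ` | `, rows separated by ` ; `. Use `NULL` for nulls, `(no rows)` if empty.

Chip | 2 ; Gadget | 6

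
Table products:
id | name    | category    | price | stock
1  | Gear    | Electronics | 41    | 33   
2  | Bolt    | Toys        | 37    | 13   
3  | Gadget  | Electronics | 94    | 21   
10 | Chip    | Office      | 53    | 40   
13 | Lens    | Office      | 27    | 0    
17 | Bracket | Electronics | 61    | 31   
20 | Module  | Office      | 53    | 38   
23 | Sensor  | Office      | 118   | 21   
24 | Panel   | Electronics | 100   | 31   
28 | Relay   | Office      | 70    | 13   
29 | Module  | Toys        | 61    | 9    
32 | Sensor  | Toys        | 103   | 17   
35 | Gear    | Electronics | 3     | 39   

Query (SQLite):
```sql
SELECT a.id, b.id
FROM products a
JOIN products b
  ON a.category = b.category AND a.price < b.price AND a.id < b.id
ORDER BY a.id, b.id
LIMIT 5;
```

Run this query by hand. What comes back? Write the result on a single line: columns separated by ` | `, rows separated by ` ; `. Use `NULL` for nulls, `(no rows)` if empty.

Pairs (a,b) with same category, a.price < b.price, a.id < b.id.
category groups: Electronics:{1,3,17,24,35} Office:{10,13,20,23,28} Toys:{2,29,32}
Ordered by (a.id, b.id); first 5.

1 | 3 ; 1 | 17 ; 1 | 24 ; 2 | 29 ; 2 | 32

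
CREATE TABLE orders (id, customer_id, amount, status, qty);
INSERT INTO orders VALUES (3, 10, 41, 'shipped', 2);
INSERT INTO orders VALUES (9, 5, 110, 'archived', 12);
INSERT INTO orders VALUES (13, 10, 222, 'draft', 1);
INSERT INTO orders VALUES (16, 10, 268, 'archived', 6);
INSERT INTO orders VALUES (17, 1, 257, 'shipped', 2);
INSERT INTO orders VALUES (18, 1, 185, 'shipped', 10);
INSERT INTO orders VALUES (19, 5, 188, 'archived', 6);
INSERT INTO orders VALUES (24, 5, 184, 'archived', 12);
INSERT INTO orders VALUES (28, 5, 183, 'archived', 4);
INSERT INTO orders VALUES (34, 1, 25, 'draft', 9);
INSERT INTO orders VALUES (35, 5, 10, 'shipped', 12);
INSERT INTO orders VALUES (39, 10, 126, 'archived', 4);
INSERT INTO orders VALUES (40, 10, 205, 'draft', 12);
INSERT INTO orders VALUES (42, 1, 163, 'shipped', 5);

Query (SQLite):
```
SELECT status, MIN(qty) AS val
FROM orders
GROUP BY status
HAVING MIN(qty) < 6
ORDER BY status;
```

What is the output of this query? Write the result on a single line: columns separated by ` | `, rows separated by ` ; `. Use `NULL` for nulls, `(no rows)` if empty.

archived | 4 ; draft | 1 ; shipped | 2

Partition orders by status; compute MIN(qty) within each group.
HAVING: keep groups where MIN(qty) < 6.
  archived: ids {9, 16, 19, 24, 28, 39} → MIN(qty)=4
  draft: ids {13, 34, 40} → MIN(qty)=1
  shipped: ids {3, 17, 18, 35, 42} → MIN(qty)=2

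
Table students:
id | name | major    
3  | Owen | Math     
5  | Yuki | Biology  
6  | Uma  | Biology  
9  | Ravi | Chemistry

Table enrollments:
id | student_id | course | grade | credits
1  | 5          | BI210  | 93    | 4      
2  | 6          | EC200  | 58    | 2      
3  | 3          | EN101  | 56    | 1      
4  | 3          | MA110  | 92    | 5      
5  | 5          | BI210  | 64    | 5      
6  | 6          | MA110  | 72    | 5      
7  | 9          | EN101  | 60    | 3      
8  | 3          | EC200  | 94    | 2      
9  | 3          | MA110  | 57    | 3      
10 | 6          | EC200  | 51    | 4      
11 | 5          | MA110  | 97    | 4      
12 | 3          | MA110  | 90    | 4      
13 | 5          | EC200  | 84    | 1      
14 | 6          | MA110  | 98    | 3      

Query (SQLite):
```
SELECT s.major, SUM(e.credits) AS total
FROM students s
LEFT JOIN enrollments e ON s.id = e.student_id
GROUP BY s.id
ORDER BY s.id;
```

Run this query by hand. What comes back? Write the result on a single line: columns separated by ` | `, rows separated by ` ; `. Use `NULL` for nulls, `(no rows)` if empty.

LEFT JOIN keeps every students row; unmatched ones get NULL for enrollments columns.
Group by students.id and compute SUM(e.credits). SUM over an all-NULL group is NULL.
  3: ids {3, 4, 8, 9, 12} → SUM(e.credits)=15
  5: ids {1, 5, 11, 13} → SUM(e.credits)=14
  6: ids {2, 6, 10, 14} → SUM(e.credits)=14
  9: ids {7} → SUM(e.credits)=3

Math | 15 ; Biology | 14 ; Biology | 14 ; Chemistry | 3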